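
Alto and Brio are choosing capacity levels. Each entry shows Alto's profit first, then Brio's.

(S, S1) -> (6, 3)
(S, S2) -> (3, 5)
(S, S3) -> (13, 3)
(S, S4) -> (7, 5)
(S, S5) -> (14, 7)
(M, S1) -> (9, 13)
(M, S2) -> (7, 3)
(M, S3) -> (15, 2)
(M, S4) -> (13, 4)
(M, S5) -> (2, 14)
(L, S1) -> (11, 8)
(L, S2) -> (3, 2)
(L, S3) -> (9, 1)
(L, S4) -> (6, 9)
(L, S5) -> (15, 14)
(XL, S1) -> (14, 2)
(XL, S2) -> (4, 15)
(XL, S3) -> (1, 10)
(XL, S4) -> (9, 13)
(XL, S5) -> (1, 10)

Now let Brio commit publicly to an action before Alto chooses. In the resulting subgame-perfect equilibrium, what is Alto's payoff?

Work backward from Alto's decision.
- S1: Alto compares 6, 9, 11, 14 and picks XL; Brio would get 2.
- S2: Alto compares 3, 7, 3, 4 and picks M; Brio would get 3.
- S3: Alto compares 13, 15, 9, 1 and picks M; Brio would get 2.
- S4: Alto compares 7, 13, 6, 9 and picks M; Brio would get 4.
- S5: Alto compares 14, 2, 15, 1 and picks L; Brio would get 14.
Among 2, 3, 2, 4, 14, the best is 14 at S5. Subgame-perfect outcome: (L, S5) with payoffs (15, 14).

15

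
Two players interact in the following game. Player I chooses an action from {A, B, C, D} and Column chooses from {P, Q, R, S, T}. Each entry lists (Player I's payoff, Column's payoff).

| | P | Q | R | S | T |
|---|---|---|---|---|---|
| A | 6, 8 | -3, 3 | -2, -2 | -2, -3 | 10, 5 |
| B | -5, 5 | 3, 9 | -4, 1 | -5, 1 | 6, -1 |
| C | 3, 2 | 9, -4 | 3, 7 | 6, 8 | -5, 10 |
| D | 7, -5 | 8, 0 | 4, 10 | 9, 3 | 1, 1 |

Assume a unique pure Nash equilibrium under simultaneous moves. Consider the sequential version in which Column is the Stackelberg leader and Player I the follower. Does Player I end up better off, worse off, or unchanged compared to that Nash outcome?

unchanged

Player I best-responds to each possible Column move:
- P: Player I compares 6, -5, 3, 7 and picks D; Column would get -5.
- Q: Player I compares -3, 3, 9, 8 and picks C; Column would get -4.
- R: Player I compares -2, -4, 3, 4 and picks D; Column would get 10.
- S: Player I compares -2, -5, 6, 9 and picks D; Column would get 3.
- T: Player I compares 10, 6, -5, 1 and picks A; Column would get 5.
Maximizing over -5, -4, 10, 3, 5, Column chooses R. Subgame-perfect outcome: (D, R) with payoffs (4, 10).
Now find the simultaneous Nash equilibrium.
Player I's best replies: P→D; Q→C; R→D; S→D; T→A.
Column's best replies: A→P; B→Q; C→T; D→R.
The unique mutual best reply is (D, R), giving (4, 10).
Player I earns 4 sequentially versus 4 at the Nash outcome: unchanged.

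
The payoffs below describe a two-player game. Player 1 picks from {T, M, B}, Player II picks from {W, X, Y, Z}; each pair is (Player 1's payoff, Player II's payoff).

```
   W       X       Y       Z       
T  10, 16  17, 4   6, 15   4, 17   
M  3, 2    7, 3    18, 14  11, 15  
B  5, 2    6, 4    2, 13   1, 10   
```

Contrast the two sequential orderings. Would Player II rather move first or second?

If Player 1 leads: Player II's best replies are T→Z, M→Z, B→Y; Player 1's induced payoffs 4, 11, 2; outcome (M, Z), payoffs (11, 15).
If Player II leads: Player 1's best replies are W→T, X→T, Y→M, Z→M; Player II's induced payoffs 16, 4, 14, 15; outcome (T, W), payoffs (10, 16).
Player II gets 16 moving first and 15 moving second, so Player II prefers to move first.

first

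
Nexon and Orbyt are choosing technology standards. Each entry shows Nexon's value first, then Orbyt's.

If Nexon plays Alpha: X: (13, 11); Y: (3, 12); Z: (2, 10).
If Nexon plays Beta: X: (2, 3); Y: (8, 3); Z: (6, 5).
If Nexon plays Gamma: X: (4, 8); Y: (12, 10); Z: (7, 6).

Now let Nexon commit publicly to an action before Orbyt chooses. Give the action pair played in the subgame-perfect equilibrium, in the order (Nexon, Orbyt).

Backward induction with Nexon moving first.
- Alpha: Orbyt compares 11, 12, 10 and picks Y; Nexon would get 3.
- Beta: Orbyt compares 3, 3, 5 and picks Z; Nexon would get 6.
- Gamma: Orbyt compares 8, 10, 6 and picks Y; Nexon would get 12.
Among 3, 6, 12, the best is 12 at Gamma. Subgame-perfect outcome: (Gamma, Y) with payoffs (12, 10).

(Gamma, Y)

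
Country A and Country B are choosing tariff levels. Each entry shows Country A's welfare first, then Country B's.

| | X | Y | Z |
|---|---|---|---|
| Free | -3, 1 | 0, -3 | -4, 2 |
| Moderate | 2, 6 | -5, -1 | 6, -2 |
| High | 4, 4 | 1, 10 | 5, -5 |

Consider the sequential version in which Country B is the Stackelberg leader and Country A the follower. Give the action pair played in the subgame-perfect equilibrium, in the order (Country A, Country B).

(High, Y)

Backward induction with Country B moving first.
- X: BR = High, leader payoff 4.
- Y: BR = High, leader payoff 10.
- Z: BR = Moderate, leader payoff -2.
Maximizing over 4, 10, -2, Country B chooses Y. Subgame-perfect outcome: (High, Y) with payoffs (1, 10).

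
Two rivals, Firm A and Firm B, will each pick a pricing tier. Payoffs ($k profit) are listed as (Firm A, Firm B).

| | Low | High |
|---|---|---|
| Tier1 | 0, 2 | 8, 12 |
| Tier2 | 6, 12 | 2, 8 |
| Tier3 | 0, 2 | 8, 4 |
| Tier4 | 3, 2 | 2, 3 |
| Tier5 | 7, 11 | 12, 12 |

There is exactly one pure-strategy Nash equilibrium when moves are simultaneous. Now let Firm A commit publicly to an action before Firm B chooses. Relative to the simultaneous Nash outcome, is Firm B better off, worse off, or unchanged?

Solve by backward induction (Firm A leads).
- Tier1 → Firm B plays High (best of 2, 12); Firm A gets 8.
- Tier2 → Firm B plays Low (best of 12, 8); Firm A gets 6.
- Tier3 → Firm B plays High (best of 2, 4); Firm A gets 8.
- Tier4 → Firm B plays High (best of 2, 3); Firm A gets 2.
- Tier5 → Firm B plays High (best of 11, 12); Firm A gets 12.
Maximizing over 8, 6, 8, 2, 12, Firm A chooses Tier5. Subgame-perfect outcome: (Tier5, High) with payoffs (12, 12).
Now find the simultaneous Nash equilibrium.
Firm A's best replies: Low→Tier5; High→Tier5.
Firm B's best replies: Tier1→High; Tier2→Low; Tier3→High; Tier4→High; Tier5→High.
Only (Tier5, High) has each player best-responding; Nash payoffs (12, 12).
Firm B earns 12 sequentially versus 12 at the Nash outcome: unchanged.

unchanged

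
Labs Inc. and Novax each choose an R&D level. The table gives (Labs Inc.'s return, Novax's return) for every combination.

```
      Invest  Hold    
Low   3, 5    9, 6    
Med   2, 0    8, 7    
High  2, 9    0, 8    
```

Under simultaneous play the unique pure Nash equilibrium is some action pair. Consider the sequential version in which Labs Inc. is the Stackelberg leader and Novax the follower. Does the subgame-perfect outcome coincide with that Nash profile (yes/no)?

Work backward from Novax's decision.
- Low → Novax plays Hold (best of 5, 6); Labs Inc. gets 9.
- Med → Novax plays Hold (best of 0, 7); Labs Inc. gets 8.
- High → Novax plays Invest (best of 9, 8); Labs Inc. gets 2.
Among 9, 8, 2, the best is 9 at Low. Subgame-perfect outcome: (Low, Hold) with payoffs (9, 6).
Now find the simultaneous Nash equilibrium.
Labs Inc.'s best replies: Invest→Low; Hold→Low.
Novax's best replies: Low→Hold; Med→Hold; High→Invest.
The unique mutual best reply is (Low, Hold), giving (9, 6).
Sequential outcome (Low, Hold) coincides with the Nash profile (Low, Hold).

yes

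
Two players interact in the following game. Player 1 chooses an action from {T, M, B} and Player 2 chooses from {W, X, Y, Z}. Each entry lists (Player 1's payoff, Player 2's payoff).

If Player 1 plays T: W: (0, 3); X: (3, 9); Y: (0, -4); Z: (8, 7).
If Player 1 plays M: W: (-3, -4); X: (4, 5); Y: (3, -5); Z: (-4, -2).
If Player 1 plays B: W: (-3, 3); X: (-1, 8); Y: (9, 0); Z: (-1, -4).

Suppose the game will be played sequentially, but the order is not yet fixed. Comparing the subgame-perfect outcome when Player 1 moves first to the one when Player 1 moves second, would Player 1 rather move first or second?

If Player 1 leads: Player 2's best replies are T→X, M→X, B→X; Player 1's induced payoffs 3, 4, -1; outcome (M, X), payoffs (4, 5).
If Player 2 leads: Player 1's best replies are W→T, X→M, Y→B, Z→T; Player 2's induced payoffs 3, 5, 0, 7; outcome (T, Z), payoffs (8, 7).
Player 1 gets 4 moving first and 8 moving second, so Player 1 prefers to move second.

second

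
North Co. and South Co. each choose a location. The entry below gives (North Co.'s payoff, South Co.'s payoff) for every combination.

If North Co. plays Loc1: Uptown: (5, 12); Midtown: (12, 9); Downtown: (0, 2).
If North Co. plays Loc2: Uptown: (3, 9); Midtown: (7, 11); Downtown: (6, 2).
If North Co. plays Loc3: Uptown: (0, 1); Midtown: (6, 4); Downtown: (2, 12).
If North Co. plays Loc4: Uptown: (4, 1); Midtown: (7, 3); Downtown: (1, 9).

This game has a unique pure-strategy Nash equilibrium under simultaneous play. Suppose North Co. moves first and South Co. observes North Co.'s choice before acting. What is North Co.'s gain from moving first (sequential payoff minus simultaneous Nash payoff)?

2

Solve by backward induction (North Co. leads).
- Loc1: South Co. compares 12, 9, 2 and picks Uptown; North Co. would get 5.
- Loc2: South Co. compares 9, 11, 2 and picks Midtown; North Co. would get 7.
- Loc3: South Co. compares 1, 4, 12 and picks Downtown; North Co. would get 2.
- Loc4: South Co. compares 1, 3, 9 and picks Downtown; North Co. would get 1.
Among 5, 7, 2, 1, the best is 7 at Loc2. Subgame-perfect outcome: (Loc2, Midtown) with payoffs (7, 11).
Now find the simultaneous Nash equilibrium.
North Co.'s best replies: Uptown→Loc1; Midtown→Loc1; Downtown→Loc2.
South Co.'s best replies: Loc1→Uptown; Loc2→Midtown; Loc3→Downtown; Loc4→Downtown.
Only (Loc1, Uptown) has each player best-responding; Nash payoffs (5, 12).
North Co.'s commitment gain: 7 − 5 = 2.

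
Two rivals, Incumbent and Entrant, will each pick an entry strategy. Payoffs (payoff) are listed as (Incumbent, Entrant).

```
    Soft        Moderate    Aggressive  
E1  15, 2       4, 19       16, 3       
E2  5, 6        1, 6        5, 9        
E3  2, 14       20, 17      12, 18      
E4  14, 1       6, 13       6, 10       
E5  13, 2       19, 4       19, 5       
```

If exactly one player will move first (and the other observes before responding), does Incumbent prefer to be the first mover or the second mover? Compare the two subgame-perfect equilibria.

second

If Incumbent leads: Entrant's best replies are E1→Moderate, E2→Aggressive, E3→Aggressive, E4→Moderate, E5→Aggressive; Incumbent's induced payoffs 4, 5, 12, 6, 19; outcome (E5, Aggressive), payoffs (19, 5).
If Entrant leads: Incumbent's best replies are Soft→E1, Moderate→E3, Aggressive→E5; Entrant's induced payoffs 2, 17, 5; outcome (E3, Moderate), payoffs (20, 17).
Incumbent gets 19 moving first and 20 moving second, so Incumbent prefers to move second.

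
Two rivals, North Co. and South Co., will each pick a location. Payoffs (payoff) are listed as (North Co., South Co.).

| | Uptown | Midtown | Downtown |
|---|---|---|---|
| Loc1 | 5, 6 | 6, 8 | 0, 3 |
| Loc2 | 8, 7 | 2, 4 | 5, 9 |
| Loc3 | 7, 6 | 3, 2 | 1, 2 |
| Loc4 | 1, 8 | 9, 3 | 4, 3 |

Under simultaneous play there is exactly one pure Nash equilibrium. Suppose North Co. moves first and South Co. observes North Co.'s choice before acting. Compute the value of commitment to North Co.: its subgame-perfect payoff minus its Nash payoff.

2

Solve by backward induction (North Co. leads).
- Loc1: BR = Midtown, leader payoff 6.
- Loc2: BR = Downtown, leader payoff 5.
- Loc3: BR = Uptown, leader payoff 7.
- Loc4: BR = Uptown, leader payoff 1.
North Co.'s induced payoffs are 6, 5, 7, 1, so North Co. commits to Loc3. Subgame-perfect outcome: (Loc3, Uptown) with payoffs (7, 6).
For the simultaneous game, intersect best replies.
North Co.'s best replies: Uptown→Loc2; Midtown→Loc4; Downtown→Loc2.
South Co.'s best replies: Loc1→Midtown; Loc2→Downtown; Loc3→Uptown; Loc4→Uptown.
Only (Loc2, Downtown) has each player best-responding; Nash payoffs (5, 9).
North Co.'s commitment gain: 7 − 5 = 2.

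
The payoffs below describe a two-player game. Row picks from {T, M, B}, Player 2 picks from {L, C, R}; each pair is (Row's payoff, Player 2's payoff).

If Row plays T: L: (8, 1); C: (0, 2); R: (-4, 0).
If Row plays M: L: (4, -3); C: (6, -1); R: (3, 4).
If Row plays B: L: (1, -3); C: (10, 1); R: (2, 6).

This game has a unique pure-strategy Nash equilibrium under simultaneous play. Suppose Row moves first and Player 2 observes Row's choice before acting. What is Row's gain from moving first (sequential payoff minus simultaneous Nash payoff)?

0

Backward induction with Row moving first.
- T: Player 2 compares 1, 2, 0 and picks C; Row would get 0.
- M: Player 2 compares -3, -1, 4 and picks R; Row would get 3.
- B: Player 2 compares -3, 1, 6 and picks R; Row would get 2.
Maximizing over 0, 3, 2, Row chooses M. Subgame-perfect outcome: (M, R) with payoffs (3, 4).
For the simultaneous game, intersect best replies.
Row's best replies: L→T; C→B; R→M.
Player 2's best replies: T→C; M→R; B→R.
The unique mutual best reply is (M, R), giving (3, 4).
Row's commitment gain: 3 − 3 = 0.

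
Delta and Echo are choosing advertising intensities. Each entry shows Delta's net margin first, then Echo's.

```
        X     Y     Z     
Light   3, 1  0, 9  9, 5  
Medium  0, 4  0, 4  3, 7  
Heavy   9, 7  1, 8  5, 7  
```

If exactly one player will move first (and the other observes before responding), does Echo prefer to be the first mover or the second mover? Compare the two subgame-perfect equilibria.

first

If Delta leads: Echo's best replies are Light→Y, Medium→Z, Heavy→Y; Delta's induced payoffs 0, 3, 1; outcome (Medium, Z), payoffs (3, 7).
If Echo leads: Delta's best replies are X→Heavy, Y→Heavy, Z→Light; Echo's induced payoffs 7, 8, 5; outcome (Heavy, Y), payoffs (1, 8).
Echo gets 8 moving first and 7 moving second, so Echo prefers to move first.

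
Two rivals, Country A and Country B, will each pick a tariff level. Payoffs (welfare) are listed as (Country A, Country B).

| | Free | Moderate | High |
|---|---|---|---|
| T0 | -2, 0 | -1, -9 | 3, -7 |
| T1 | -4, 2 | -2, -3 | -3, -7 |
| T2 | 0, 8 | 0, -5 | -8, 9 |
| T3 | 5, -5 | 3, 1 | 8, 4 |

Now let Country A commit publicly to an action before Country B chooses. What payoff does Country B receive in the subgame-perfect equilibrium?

Solve by backward induction (Country A leads).
- T0: Country B compares 0, -9, -7 and picks Free; Country A would get -2.
- T1: Country B compares 2, -3, -7 and picks Free; Country A would get -4.
- T2: Country B compares 8, -5, 9 and picks High; Country A would get -8.
- T3: Country B compares -5, 1, 4 and picks High; Country A would get 8.
Maximizing over -2, -4, -8, 8, Country A chooses T3. Subgame-perfect outcome: (T3, High) with payoffs (8, 4).

4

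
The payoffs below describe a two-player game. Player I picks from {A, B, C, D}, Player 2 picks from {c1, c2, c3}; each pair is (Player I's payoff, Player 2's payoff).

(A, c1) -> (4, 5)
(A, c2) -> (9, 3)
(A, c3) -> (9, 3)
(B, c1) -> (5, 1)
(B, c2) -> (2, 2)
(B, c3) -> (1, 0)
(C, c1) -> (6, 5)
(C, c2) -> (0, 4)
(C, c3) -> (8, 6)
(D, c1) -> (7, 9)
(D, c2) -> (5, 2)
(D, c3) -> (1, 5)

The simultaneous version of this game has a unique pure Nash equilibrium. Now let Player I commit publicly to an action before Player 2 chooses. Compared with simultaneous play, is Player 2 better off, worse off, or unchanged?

worse off

Work backward from Player 2's decision.
- A → Player 2 plays c1 (best of 5, 3, 3); Player I gets 4.
- B → Player 2 plays c2 (best of 1, 2, 0); Player I gets 2.
- C → Player 2 plays c3 (best of 5, 4, 6); Player I gets 8.
- D → Player 2 plays c1 (best of 9, 2, 5); Player I gets 7.
Player I's induced payoffs are 4, 2, 8, 7, so Player I commits to C. Subgame-perfect outcome: (C, c3) with payoffs (8, 6).
Under simultaneous play:
Player I's best replies: c1→D; c2→A; c3→A.
Player 2's best replies: A→c1; B→c2; C→c3; D→c1.
Only (D, c1) has each player best-responding; Nash payoffs (7, 9).
Player 2 earns 6 sequentially versus 9 at the Nash outcome: worse off.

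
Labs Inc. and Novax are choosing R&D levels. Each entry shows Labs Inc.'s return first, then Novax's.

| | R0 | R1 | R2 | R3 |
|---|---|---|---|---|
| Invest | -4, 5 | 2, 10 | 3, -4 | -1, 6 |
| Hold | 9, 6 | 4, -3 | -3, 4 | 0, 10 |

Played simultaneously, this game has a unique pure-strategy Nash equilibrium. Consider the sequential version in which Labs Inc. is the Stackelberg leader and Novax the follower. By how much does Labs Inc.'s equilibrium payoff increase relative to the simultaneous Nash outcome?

2

Solve by backward induction (Labs Inc. leads).
- Invest: BR = R1, leader payoff 2.
- Hold: BR = R3, leader payoff 0.
Labs Inc.'s induced payoffs are 2, 0, so Labs Inc. commits to Invest. Subgame-perfect outcome: (Invest, R1) with payoffs (2, 10).
Under simultaneous play:
Labs Inc.'s best replies: R0→Hold; R1→Hold; R2→Invest; R3→Hold.
Novax's best replies: Invest→R1; Hold→R3.
The unique mutual best reply is (Hold, R3), giving (0, 10).
Labs Inc.'s commitment gain: 2 − 0 = 2.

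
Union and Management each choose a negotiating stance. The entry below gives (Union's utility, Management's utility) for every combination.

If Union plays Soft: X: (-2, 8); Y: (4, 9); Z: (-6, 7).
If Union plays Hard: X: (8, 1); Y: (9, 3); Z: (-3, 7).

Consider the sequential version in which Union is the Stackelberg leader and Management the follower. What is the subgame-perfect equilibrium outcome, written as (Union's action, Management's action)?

Solve by backward induction (Union leads).
- Soft: BR = Y, leader payoff 4.
- Hard: BR = Z, leader payoff -3.
Maximizing over 4, -3, Union chooses Soft. Subgame-perfect outcome: (Soft, Y) with payoffs (4, 9).

(Soft, Y)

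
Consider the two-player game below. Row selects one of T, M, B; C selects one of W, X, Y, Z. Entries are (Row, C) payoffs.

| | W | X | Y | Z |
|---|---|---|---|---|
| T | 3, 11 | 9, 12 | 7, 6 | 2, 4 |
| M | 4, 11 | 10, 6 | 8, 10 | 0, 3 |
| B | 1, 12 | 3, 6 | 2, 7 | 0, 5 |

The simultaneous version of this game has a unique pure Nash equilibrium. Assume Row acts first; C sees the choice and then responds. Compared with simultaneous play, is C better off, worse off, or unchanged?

Work backward from C's decision.
- T → C plays X (best of 11, 12, 6, 4); Row gets 9.
- M → C plays W (best of 11, 6, 10, 3); Row gets 4.
- B → C plays W (best of 12, 6, 7, 5); Row gets 1.
Maximizing over 9, 4, 1, Row chooses T. Subgame-perfect outcome: (T, X) with payoffs (9, 12).
For the simultaneous game, intersect best replies.
Row's best replies: W→M; X→M; Y→M; Z→T.
C's best replies: T→X; M→W; B→W.
Only (M, W) has each player best-responding; Nash payoffs (4, 11).
C earns 12 sequentially versus 11 at the Nash outcome: better off.

better off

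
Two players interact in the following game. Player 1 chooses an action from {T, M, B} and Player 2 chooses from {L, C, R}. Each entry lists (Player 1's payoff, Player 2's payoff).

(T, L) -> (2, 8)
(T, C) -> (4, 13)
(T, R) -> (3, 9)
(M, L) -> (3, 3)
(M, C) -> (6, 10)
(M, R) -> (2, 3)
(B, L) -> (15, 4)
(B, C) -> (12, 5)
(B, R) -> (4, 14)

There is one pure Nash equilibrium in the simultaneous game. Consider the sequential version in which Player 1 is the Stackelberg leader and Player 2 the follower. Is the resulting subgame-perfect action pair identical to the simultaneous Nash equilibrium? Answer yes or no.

Player 2 best-responds to each possible Player 1 move:
- T: Player 2 compares 8, 13, 9 and picks C; Player 1 would get 4.
- M: Player 2 compares 3, 10, 3 and picks C; Player 1 would get 6.
- B: Player 2 compares 4, 5, 14 and picks R; Player 1 would get 4.
Maximizing over 4, 6, 4, Player 1 chooses M. Subgame-perfect outcome: (M, C) with payoffs (6, 10).
For the simultaneous game, intersect best replies.
Player 1's best replies: L→B; C→B; R→B.
Player 2's best replies: T→C; M→C; B→R.
Only (B, R) has each player best-responding; Nash payoffs (4, 14).
Sequential outcome (M, C) differs from the Nash profile (B, R).

no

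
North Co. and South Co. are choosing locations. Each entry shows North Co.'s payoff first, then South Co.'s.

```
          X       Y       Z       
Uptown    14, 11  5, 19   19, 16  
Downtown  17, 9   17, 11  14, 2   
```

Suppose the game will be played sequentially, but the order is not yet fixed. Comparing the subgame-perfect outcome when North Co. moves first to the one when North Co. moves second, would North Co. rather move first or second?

If North Co. leads: South Co.'s best replies are Uptown→Y, Downtown→Y; North Co.'s induced payoffs 5, 17; outcome (Downtown, Y), payoffs (17, 11).
If South Co. leads: North Co.'s best replies are X→Downtown, Y→Downtown, Z→Uptown; South Co.'s induced payoffs 9, 11, 16; outcome (Uptown, Z), payoffs (19, 16).
North Co. gets 17 moving first and 19 moving second, so North Co. prefers to move second.

second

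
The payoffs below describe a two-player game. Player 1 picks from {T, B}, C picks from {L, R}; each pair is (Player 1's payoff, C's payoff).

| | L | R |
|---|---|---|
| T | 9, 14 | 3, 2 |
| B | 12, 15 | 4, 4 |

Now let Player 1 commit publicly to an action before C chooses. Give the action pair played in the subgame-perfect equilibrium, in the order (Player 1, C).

(B, L)

Work backward from C's decision.
- T: C compares 14, 2 and picks L; Player 1 would get 9.
- B: C compares 15, 4 and picks L; Player 1 would get 12.
Maximizing over 9, 12, Player 1 chooses B. Subgame-perfect outcome: (B, L) with payoffs (12, 15).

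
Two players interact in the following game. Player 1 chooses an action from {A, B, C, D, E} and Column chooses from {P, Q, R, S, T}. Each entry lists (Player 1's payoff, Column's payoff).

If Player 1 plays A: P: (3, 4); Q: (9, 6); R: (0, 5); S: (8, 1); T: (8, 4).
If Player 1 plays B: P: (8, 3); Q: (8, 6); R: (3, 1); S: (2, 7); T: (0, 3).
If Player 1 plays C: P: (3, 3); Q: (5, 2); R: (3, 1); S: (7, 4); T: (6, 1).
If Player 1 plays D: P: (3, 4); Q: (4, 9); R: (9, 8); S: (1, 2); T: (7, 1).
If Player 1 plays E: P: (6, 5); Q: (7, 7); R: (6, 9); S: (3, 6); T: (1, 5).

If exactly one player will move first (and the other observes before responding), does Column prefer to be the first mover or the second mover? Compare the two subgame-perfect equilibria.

If Player 1 leads: Column's best replies are A→Q, B→S, C→S, D→Q, E→R; Player 1's induced payoffs 9, 2, 7, 4, 6; outcome (A, Q), payoffs (9, 6).
If Column leads: Player 1's best replies are P→B, Q→A, R→D, S→A, T→A; Column's induced payoffs 3, 6, 8, 1, 4; outcome (D, R), payoffs (9, 8).
Column gets 8 moving first and 6 moving second, so Column prefers to move first.

first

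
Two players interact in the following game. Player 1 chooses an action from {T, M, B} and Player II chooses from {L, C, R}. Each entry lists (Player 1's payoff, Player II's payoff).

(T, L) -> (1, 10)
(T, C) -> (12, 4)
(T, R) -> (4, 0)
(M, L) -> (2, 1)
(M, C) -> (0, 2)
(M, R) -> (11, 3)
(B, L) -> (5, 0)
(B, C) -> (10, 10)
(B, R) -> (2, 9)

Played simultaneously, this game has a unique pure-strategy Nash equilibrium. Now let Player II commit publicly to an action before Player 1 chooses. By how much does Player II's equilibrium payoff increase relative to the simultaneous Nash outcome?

1

Solve by backward induction (Player II leads).
- L: BR = B, leader payoff 0.
- C: BR = T, leader payoff 4.
- R: BR = M, leader payoff 3.
Maximizing over 0, 4, 3, Player II chooses C. Subgame-perfect outcome: (T, C) with payoffs (12, 4).
Now find the simultaneous Nash equilibrium.
Player 1's best replies: L→B; C→T; R→M.
Player II's best replies: T→L; M→R; B→C.
The unique mutual best reply is (M, R), giving (11, 3).
Player II's commitment gain: 4 − 3 = 1.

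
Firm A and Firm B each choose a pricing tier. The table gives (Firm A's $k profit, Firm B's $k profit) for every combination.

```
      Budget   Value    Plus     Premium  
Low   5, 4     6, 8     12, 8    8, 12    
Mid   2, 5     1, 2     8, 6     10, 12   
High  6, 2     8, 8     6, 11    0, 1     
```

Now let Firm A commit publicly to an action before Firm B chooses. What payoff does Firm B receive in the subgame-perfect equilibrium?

Work backward from Firm B's decision.
- Low: BR = Premium, leader payoff 8.
- Mid: BR = Premium, leader payoff 10.
- High: BR = Plus, leader payoff 6.
Maximizing over 8, 10, 6, Firm A chooses Mid. Subgame-perfect outcome: (Mid, Premium) with payoffs (10, 12).

12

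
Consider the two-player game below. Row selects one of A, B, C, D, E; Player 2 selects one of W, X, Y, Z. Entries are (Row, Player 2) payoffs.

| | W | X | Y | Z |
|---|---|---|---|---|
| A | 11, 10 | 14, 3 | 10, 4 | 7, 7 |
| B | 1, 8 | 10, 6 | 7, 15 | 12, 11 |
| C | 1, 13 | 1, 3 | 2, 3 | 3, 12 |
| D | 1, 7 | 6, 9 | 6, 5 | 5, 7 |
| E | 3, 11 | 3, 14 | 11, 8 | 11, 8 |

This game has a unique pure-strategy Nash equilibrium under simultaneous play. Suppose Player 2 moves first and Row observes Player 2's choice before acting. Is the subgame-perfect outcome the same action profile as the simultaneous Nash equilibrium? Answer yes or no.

no

Work backward from Row's decision.
- W: BR = A, leader payoff 10.
- X: BR = A, leader payoff 3.
- Y: BR = E, leader payoff 8.
- Z: BR = B, leader payoff 11.
Player 2's induced payoffs are 10, 3, 8, 11, so Player 2 commits to Z. Subgame-perfect outcome: (B, Z) with payoffs (12, 11).
Now find the simultaneous Nash equilibrium.
Row's best replies: W→A; X→A; Y→E; Z→B.
Player 2's best replies: A→W; B→Y; C→W; D→X; E→X.
Only (A, W) has each player best-responding; Nash payoffs (11, 10).
Sequential outcome (B, Z) differs from the Nash profile (A, W).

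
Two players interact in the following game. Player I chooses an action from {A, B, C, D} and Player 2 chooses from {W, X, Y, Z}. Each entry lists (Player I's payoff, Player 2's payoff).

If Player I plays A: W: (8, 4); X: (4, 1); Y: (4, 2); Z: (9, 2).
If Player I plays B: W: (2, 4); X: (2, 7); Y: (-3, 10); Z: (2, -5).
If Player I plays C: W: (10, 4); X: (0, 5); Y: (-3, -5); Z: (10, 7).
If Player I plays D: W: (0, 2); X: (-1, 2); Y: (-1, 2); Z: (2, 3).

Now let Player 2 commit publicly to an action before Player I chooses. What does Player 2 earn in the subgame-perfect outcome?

7

Solve by backward induction (Player 2 leads).
- W: Player I compares 8, 2, 10, 0 and picks C; Player 2 would get 4.
- X: Player I compares 4, 2, 0, -1 and picks A; Player 2 would get 1.
- Y: Player I compares 4, -3, -3, -1 and picks A; Player 2 would get 2.
- Z: Player I compares 9, 2, 10, 2 and picks C; Player 2 would get 7.
Player 2's induced payoffs are 4, 1, 2, 7, so Player 2 commits to Z. Subgame-perfect outcome: (C, Z) with payoffs (10, 7).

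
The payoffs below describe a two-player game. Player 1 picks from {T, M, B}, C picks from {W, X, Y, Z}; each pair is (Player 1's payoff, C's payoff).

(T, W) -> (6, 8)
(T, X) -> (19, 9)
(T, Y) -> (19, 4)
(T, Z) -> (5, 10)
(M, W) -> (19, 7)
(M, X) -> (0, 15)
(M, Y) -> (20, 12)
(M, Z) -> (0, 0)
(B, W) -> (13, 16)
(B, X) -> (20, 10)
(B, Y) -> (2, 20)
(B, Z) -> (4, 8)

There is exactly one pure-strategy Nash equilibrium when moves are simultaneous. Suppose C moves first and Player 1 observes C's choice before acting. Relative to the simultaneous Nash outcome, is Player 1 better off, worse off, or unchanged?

better off

Player 1 best-responds to each possible C move:
- W: BR = M, leader payoff 7.
- X: BR = B, leader payoff 10.
- Y: BR = M, leader payoff 12.
- Z: BR = T, leader payoff 10.
Maximizing over 7, 10, 12, 10, C chooses Y. Subgame-perfect outcome: (M, Y) with payoffs (20, 12).
Under simultaneous play:
Player 1's best replies: W→M; X→B; Y→M; Z→T.
C's best replies: T→Z; M→X; B→Y.
The unique mutual best reply is (T, Z), giving (5, 10).
Player 1 earns 20 sequentially versus 5 at the Nash outcome: better off.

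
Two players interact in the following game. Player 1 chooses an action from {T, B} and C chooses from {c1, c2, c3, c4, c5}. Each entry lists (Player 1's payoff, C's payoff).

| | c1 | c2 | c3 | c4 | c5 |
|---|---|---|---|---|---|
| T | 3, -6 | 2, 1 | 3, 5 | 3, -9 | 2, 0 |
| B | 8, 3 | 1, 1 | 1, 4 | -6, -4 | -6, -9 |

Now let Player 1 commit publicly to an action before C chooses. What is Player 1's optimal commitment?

T

C best-responds to each possible Player 1 move:
- T → C plays c3 (best of -6, 1, 5, -9, 0); Player 1 gets 3.
- B → C plays c3 (best of 3, 1, 4, -4, -9); Player 1 gets 1.
Maximizing over 3, 1, Player 1 chooses T. Subgame-perfect outcome: (T, c3) with payoffs (3, 5).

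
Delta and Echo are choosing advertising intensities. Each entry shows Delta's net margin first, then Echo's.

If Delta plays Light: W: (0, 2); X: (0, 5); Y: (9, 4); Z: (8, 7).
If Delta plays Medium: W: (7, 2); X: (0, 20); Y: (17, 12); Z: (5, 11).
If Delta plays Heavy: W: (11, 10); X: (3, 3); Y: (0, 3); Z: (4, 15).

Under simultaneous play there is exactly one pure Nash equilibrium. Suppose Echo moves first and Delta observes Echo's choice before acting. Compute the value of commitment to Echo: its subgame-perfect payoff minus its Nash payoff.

5

Backward induction with Echo moving first.
- W: Delta compares 0, 7, 11 and picks Heavy; Echo would get 10.
- X: Delta compares 0, 0, 3 and picks Heavy; Echo would get 3.
- Y: Delta compares 9, 17, 0 and picks Medium; Echo would get 12.
- Z: Delta compares 8, 5, 4 and picks Light; Echo would get 7.
Among 10, 3, 12, 7, the best is 12 at Y. Subgame-perfect outcome: (Medium, Y) with payoffs (17, 12).
Under simultaneous play:
Delta's best replies: W→Heavy; X→Heavy; Y→Medium; Z→Light.
Echo's best replies: Light→Z; Medium→X; Heavy→Z.
Only (Light, Z) has each player best-responding; Nash payoffs (8, 7).
Echo's commitment gain: 12 − 7 = 5.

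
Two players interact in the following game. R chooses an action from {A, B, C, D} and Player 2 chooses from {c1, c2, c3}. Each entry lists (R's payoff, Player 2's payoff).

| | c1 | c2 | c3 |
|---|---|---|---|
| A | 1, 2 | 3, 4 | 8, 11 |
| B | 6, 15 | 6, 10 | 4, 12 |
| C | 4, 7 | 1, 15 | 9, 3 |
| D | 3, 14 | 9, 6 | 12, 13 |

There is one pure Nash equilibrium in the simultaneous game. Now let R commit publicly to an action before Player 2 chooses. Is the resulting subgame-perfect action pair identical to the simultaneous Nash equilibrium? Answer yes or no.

no

Backward induction with R moving first.
- A → Player 2 plays c3 (best of 2, 4, 11); R gets 8.
- B → Player 2 plays c1 (best of 15, 10, 12); R gets 6.
- C → Player 2 plays c2 (best of 7, 15, 3); R gets 1.
- D → Player 2 plays c1 (best of 14, 6, 13); R gets 3.
Maximizing over 8, 6, 1, 3, R chooses A. Subgame-perfect outcome: (A, c3) with payoffs (8, 11).
For the simultaneous game, intersect best replies.
R's best replies: c1→B; c2→D; c3→D.
Player 2's best replies: A→c3; B→c1; C→c2; D→c1.
The unique mutual best reply is (B, c1), giving (6, 15).
Sequential outcome (A, c3) differs from the Nash profile (B, c1).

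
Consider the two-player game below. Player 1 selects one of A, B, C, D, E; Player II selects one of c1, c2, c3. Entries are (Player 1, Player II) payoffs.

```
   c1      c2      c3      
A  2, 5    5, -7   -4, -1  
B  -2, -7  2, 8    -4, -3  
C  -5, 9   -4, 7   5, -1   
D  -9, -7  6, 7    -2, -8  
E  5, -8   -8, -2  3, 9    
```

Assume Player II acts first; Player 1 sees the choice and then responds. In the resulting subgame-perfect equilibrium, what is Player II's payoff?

Backward induction with Player II moving first.
- c1: Player 1 compares 2, -2, -5, -9, 5 and picks E; Player II would get -8.
- c2: Player 1 compares 5, 2, -4, 6, -8 and picks D; Player II would get 7.
- c3: Player 1 compares -4, -4, 5, -2, 3 and picks C; Player II would get -1.
Maximizing over -8, 7, -1, Player II chooses c2. Subgame-perfect outcome: (D, c2) with payoffs (6, 7).

7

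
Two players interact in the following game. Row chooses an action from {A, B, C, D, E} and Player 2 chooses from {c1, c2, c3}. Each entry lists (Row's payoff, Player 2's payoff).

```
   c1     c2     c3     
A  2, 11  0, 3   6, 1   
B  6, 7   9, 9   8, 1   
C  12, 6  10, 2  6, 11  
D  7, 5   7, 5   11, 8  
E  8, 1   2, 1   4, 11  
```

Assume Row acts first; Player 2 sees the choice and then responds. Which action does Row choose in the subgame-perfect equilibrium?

D

Player 2 best-responds to each possible Row move:
- A: BR = c1, leader payoff 2.
- B: BR = c2, leader payoff 9.
- C: BR = c3, leader payoff 6.
- D: BR = c3, leader payoff 11.
- E: BR = c3, leader payoff 4.
Among 2, 9, 6, 11, 4, the best is 11 at D. Subgame-perfect outcome: (D, c3) with payoffs (11, 8).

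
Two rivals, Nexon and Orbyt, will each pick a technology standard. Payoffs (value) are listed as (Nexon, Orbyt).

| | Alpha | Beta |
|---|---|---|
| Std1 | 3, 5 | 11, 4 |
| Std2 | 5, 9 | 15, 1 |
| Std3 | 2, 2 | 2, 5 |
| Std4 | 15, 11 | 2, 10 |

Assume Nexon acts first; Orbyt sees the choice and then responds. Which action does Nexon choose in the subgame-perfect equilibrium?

Std4

Solve by backward induction (Nexon leads).
- Std1 → Orbyt plays Alpha (best of 5, 4); Nexon gets 3.
- Std2 → Orbyt plays Alpha (best of 9, 1); Nexon gets 5.
- Std3 → Orbyt plays Beta (best of 2, 5); Nexon gets 2.
- Std4 → Orbyt plays Alpha (best of 11, 10); Nexon gets 15.
Among 3, 5, 2, 15, the best is 15 at Std4. Subgame-perfect outcome: (Std4, Alpha) with payoffs (15, 11).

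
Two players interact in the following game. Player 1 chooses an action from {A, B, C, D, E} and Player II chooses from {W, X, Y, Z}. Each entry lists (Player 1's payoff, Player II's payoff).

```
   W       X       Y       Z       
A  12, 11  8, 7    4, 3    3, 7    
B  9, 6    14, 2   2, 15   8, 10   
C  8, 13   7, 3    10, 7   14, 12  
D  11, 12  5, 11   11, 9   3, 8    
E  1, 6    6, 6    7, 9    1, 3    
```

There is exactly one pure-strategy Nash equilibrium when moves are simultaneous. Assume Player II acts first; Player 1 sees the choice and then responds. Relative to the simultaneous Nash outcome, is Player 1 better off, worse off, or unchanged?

Solve by backward induction (Player II leads).
- W → Player 1 plays A (best of 12, 9, 8, 11, 1); Player II gets 11.
- X → Player 1 plays B (best of 8, 14, 7, 5, 6); Player II gets 2.
- Y → Player 1 plays D (best of 4, 2, 10, 11, 7); Player II gets 9.
- Z → Player 1 plays C (best of 3, 8, 14, 3, 1); Player II gets 12.
Among 11, 2, 9, 12, the best is 12 at Z. Subgame-perfect outcome: (C, Z) with payoffs (14, 12).
For the simultaneous game, intersect best replies.
Player 1's best replies: W→A; X→B; Y→D; Z→C.
Player II's best replies: A→W; B→Y; C→W; D→W; E→Y.
Only (A, W) has each player best-responding; Nash payoffs (12, 11).
Player 1 earns 14 sequentially versus 12 at the Nash outcome: better off.

better off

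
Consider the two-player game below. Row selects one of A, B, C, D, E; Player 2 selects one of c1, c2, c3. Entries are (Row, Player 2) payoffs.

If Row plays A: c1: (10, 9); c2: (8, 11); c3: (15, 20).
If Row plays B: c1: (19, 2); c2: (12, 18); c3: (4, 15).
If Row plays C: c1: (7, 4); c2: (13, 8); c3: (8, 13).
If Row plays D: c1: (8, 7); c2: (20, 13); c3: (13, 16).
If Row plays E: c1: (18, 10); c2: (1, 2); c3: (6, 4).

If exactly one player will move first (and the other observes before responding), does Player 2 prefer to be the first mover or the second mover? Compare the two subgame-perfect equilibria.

If Row leads: Player 2's best replies are A→c3, B→c2, C→c3, D→c3, E→c1; Row's induced payoffs 15, 12, 8, 13, 18; outcome (E, c1), payoffs (18, 10).
If Player 2 leads: Row's best replies are c1→B, c2→D, c3→A; Player 2's induced payoffs 2, 13, 20; outcome (A, c3), payoffs (15, 20).
Player 2 gets 20 moving first and 10 moving second, so Player 2 prefers to move first.

first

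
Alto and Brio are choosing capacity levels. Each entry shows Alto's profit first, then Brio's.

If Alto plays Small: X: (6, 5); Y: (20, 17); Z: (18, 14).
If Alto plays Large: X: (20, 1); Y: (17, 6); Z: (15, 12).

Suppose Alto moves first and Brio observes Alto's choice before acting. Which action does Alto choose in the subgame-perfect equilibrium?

Backward induction with Alto moving first.
- Small: Brio compares 5, 17, 14 and picks Y; Alto would get 20.
- Large: Brio compares 1, 6, 12 and picks Z; Alto would get 15.
Among 20, 15, the best is 20 at Small. Subgame-perfect outcome: (Small, Y) with payoffs (20, 17).

Small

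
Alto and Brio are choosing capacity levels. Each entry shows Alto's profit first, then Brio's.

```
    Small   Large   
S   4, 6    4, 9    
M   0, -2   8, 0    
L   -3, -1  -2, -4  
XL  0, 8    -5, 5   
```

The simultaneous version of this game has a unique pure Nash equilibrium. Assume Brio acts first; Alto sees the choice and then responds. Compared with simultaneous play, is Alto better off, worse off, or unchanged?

Work backward from Alto's decision.
- Small → Alto plays S (best of 4, 0, -3, 0); Brio gets 6.
- Large → Alto plays M (best of 4, 8, -2, -5); Brio gets 0.
Maximizing over 6, 0, Brio chooses Small. Subgame-perfect outcome: (S, Small) with payoffs (4, 6).
For the simultaneous game, intersect best replies.
Alto's best replies: Small→S; Large→M.
Brio's best replies: S→Large; M→Large; L→Small; XL→Small.
Only (M, Large) has each player best-responding; Nash payoffs (8, 0).
Alto earns 4 sequentially versus 8 at the Nash outcome: worse off.

worse off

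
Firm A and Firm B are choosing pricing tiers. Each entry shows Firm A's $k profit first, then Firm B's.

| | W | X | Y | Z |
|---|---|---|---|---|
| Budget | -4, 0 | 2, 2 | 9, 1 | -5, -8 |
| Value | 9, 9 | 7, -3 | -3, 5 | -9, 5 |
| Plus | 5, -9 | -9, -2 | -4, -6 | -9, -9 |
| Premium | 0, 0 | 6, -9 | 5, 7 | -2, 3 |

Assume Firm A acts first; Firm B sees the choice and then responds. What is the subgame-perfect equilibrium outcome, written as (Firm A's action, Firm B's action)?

(Value, W)

Solve by backward induction (Firm A leads).
- Budget → Firm B plays X (best of 0, 2, 1, -8); Firm A gets 2.
- Value → Firm B plays W (best of 9, -3, 5, 5); Firm A gets 9.
- Plus → Firm B plays X (best of -9, -2, -6, -9); Firm A gets -9.
- Premium → Firm B plays Y (best of 0, -9, 7, 3); Firm A gets 5.
Maximizing over 2, 9, -9, 5, Firm A chooses Value. Subgame-perfect outcome: (Value, W) with payoffs (9, 9).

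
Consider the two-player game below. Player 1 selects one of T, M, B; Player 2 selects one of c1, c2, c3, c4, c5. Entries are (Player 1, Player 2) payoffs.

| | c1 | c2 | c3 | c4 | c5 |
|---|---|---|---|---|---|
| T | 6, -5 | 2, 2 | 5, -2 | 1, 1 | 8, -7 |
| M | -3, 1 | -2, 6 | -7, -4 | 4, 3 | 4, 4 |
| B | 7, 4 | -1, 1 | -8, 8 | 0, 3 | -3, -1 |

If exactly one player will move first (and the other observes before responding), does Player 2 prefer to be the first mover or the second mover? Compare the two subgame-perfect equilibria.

first

If Player 1 leads: Player 2's best replies are T→c2, M→c2, B→c3; Player 1's induced payoffs 2, -2, -8; outcome (T, c2), payoffs (2, 2).
If Player 2 leads: Player 1's best replies are c1→B, c2→T, c3→T, c4→M, c5→T; Player 2's induced payoffs 4, 2, -2, 3, -7; outcome (B, c1), payoffs (7, 4).
Player 2 gets 4 moving first and 2 moving second, so Player 2 prefers to move first.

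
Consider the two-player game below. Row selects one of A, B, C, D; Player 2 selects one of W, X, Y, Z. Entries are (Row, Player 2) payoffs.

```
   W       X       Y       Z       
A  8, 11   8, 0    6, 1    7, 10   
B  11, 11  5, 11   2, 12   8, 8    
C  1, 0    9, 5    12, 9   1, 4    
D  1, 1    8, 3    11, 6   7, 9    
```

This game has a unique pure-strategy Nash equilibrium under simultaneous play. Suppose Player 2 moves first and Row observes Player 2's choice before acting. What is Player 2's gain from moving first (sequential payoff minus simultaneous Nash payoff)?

2

Backward induction with Player 2 moving first.
- W: BR = B, leader payoff 11.
- X: BR = C, leader payoff 5.
- Y: BR = C, leader payoff 9.
- Z: BR = B, leader payoff 8.
Among 11, 5, 9, 8, the best is 11 at W. Subgame-perfect outcome: (B, W) with payoffs (11, 11).
Under simultaneous play:
Row's best replies: W→B; X→C; Y→C; Z→B.
Player 2's best replies: A→W; B→Y; C→Y; D→Z.
Only (C, Y) has each player best-responding; Nash payoffs (12, 9).
Player 2's commitment gain: 11 − 9 = 2.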